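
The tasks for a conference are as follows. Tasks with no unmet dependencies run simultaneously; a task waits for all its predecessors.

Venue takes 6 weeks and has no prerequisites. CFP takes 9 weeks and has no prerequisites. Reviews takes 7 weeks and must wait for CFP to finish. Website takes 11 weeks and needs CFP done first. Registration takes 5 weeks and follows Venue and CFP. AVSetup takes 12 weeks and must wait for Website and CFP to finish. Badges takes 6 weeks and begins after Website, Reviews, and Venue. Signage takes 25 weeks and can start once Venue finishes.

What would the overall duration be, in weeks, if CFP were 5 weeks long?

31

Baseline: CFP→Website→AVSetup = 9+11+12 = 32 → 32 weeks.
CFP is on the critical path; changing it to 5 makes that path 28 weeks.
New critical path: Venue→Signage = 6+25 = 31 ⇒ 31 weeks.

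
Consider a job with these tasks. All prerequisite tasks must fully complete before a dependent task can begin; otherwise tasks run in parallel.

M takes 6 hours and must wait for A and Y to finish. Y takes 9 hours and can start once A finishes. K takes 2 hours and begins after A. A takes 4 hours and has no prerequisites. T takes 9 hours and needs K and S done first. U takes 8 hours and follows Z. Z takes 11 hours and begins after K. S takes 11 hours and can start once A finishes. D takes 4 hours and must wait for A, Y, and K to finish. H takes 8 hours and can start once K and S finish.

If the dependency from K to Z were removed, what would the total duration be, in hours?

24

With the dependency in place, A→K→Z→U = 4+2+11+8 = 25 sets the finish at 25 hours.
Without K→Z, Z's earliest start moves from 6 to 0.
The longest chain is now A→S→T = 4+11+9 = 24, so the job takes 24 hours.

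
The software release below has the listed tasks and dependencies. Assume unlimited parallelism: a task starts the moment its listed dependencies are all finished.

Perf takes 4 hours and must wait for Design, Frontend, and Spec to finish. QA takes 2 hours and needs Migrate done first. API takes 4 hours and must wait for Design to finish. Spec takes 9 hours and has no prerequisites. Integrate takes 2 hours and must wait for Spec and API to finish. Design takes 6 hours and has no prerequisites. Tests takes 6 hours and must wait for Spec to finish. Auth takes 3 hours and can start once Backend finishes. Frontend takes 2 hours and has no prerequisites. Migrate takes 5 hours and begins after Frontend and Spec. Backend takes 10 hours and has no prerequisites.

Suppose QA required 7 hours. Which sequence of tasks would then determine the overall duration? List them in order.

Baseline: Spec→Migrate→QA = 9+5+2 = 16 → 16 hours.
Since QA is critical, the +5 change carries straight to that chain (now 21 hours).
The critical path is still Spec→Migrate→QA; finish is now 21 hours.

Spec, Migrate, QA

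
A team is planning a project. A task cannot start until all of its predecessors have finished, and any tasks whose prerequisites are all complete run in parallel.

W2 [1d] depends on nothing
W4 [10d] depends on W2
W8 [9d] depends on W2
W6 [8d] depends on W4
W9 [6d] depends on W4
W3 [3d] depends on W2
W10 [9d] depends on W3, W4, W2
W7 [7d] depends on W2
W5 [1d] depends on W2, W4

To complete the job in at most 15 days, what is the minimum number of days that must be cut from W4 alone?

Current finish: 20 days; target: 15.
W4 is on every critical path, so each day cut from W4 cuts the finish by one (this holds down to a finish of 13).
Need 20 − 15 = 5 days off W4 → W4 becomes 5 days, finish becomes 15.

5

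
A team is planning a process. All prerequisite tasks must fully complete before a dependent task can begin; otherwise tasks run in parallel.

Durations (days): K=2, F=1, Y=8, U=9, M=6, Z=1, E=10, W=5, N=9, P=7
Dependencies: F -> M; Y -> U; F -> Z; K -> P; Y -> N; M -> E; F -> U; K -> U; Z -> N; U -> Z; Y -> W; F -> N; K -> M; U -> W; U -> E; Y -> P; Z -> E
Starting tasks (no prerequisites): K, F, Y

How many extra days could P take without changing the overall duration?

13

Critical path: Y→U→Z→E = 8+9+1+10 = 28, so the finish is 28 days.
Longest path through P: 15 days (earliest finish 15, latest finish 28).
So P can slip 28 − 15 = 13 days.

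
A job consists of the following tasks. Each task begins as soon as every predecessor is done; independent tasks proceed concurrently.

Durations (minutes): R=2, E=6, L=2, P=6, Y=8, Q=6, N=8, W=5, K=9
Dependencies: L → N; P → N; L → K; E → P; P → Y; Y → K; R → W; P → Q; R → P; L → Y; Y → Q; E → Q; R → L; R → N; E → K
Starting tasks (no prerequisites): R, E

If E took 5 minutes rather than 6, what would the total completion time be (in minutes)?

28

Baseline: E→P→Y→K = 6+6+8+9 = 29 → 29 minutes.
E is on the critical path; changing it to 5 makes that path 28 minutes.
That remains the longest chain; total 28 minutes.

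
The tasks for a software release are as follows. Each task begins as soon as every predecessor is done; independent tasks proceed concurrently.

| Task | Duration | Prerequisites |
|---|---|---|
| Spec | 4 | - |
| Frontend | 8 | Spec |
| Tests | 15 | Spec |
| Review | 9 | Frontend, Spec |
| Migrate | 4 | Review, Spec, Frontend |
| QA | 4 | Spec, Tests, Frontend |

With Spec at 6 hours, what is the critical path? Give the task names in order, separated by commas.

The binding path is Spec→Frontend→Review→Migrate = 4+8+9+4 = 25; finish at 25 hours.
Spec lies on that path, so at 6 hours the path becomes 27 hours.
The critical path is still Spec→Frontend→Review→Migrate; finish is now 27 hours.

Spec, Frontend, Review, Migrate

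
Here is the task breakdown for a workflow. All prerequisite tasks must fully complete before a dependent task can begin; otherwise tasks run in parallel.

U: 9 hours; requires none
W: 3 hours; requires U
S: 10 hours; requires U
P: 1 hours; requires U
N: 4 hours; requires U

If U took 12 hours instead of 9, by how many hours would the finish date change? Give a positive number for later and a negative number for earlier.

Critical path before the change: U→S = 9+10 = 19 giving 19 hours.
U lies on that path, so at 12 hours the path becomes 22 hours.
The critical path is still U→S; finish is now 22 hours.
Change in finish: 22 − 19 = +3 hours.

3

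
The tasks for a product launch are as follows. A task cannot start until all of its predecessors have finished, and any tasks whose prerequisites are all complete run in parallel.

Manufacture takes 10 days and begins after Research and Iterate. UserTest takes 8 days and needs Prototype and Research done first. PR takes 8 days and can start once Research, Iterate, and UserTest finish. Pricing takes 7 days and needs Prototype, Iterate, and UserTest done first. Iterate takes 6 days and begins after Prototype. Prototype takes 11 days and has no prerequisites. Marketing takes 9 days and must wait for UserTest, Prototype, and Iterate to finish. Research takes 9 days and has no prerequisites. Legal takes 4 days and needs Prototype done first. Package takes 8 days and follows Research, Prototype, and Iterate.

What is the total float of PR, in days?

Prototype→UserTest→Marketing = 11+8+9 = 28 sets the makespan at 28 days.
PR finishes as early as 27 and must finish by 28.
Float = 28 − 27 = 1.

1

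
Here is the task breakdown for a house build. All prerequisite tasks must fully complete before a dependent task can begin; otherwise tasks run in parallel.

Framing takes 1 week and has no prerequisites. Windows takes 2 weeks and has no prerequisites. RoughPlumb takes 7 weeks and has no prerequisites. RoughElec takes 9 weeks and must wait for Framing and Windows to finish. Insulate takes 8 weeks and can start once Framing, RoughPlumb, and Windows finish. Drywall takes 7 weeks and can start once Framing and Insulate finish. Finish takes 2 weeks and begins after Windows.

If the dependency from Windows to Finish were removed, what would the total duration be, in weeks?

With the dependency in place, RoughPlumb→Insulate→Drywall = 7+8+7 = 22 sets the finish at 22 weeks.
Without Windows→Finish, Finish's earliest start moves from 2 to 0.
The longest chain is now RoughPlumb→Insulate→Drywall = 7+8+7 = 22, so the project takes 22 weeks.

22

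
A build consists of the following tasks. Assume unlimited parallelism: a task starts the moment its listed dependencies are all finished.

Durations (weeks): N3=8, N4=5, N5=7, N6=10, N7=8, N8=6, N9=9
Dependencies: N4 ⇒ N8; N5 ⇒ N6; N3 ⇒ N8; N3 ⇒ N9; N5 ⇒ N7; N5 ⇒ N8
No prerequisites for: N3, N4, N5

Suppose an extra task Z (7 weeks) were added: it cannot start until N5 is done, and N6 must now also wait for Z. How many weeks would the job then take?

24

Originally the job takes 17 weeks.
With Z inserted, N6 now waits for max(N5, Z).
New critical path: N5→Z→N6 = 7+7+10 = 24 ⇒ 24 weeks.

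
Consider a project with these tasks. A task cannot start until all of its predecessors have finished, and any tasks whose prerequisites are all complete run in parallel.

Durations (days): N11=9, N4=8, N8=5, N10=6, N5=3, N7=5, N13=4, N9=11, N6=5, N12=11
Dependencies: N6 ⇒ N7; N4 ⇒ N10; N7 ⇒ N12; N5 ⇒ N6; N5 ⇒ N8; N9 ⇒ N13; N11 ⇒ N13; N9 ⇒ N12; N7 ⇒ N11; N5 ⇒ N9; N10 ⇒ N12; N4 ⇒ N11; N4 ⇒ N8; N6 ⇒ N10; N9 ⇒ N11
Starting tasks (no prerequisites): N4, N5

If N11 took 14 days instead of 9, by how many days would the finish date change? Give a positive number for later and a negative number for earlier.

As given, the longest chain is N5→N9→N11→N13 = 3+11+9+4 = 27, so the finish is 27 days.
Since N11 is critical, the +5 change carries straight to that chain (now 32 days).
The critical path is still N5→N9→N11→N13; finish is now 32 days.
Change in finish: 32 − 27 = +5 days.

5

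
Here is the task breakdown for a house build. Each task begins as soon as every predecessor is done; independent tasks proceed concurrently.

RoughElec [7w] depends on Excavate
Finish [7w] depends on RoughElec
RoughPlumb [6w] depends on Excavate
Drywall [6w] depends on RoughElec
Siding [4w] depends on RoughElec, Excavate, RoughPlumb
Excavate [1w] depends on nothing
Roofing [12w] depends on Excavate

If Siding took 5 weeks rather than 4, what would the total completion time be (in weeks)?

As given, the longest chain is Excavate→RoughElec→Finish = 1+7+7 = 15, so the finish is 15 weeks.
Siding has 3 weeks of float (longest path through it is 12).
No other chain overtakes it, so the finish is 15 weeks.

15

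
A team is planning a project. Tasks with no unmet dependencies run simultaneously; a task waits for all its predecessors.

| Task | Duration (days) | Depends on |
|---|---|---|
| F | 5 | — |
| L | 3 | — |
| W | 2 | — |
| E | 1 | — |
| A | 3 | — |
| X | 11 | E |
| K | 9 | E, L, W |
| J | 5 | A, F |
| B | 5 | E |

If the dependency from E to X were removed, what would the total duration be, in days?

12

With the dependency in place, L→K = 3+9 = 12 sets the finish at 12 days.
Without E→X, X's earliest start moves from 1 to 0.
After: L→K = 3+9 = 12 → 12 days.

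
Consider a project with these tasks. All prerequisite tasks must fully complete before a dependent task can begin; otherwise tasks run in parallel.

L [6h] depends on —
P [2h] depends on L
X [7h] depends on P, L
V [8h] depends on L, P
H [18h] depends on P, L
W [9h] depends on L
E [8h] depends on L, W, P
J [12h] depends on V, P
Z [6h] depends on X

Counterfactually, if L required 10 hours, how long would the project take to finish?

32

Baseline: L→P→V→J = 6+2+8+12 = 28 → 28 hours.
Since L is critical, the +4 change carries straight to that chain (now 32 hours).
The critical path is still L→P→V→J; finish is now 32 hours.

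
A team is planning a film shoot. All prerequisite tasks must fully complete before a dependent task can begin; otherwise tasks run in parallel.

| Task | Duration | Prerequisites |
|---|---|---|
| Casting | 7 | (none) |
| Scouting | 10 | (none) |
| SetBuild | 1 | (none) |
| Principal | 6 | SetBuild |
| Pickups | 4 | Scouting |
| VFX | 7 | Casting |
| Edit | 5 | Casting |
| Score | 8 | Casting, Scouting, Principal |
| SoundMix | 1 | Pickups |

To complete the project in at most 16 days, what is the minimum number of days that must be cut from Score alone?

Current finish: 18 days; target: 16.
Score is on every critical path, so each day cut from Score cuts the finish by one (this holds down to a finish of 15).
Need 18 − 16 = 2 days off Score → Score becomes 6 days, finish becomes 16.

2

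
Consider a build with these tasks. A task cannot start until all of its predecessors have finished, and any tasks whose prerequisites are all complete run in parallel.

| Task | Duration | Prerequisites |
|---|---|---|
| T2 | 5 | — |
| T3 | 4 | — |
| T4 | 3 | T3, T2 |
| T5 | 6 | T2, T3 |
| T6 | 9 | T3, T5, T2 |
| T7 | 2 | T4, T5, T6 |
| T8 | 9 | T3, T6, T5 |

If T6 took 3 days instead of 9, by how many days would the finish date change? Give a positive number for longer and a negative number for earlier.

Actual critical path: T2→T5→T6→T8 = 5+6+9+9 = 29 ⇒ 29 days.
T6 lies on that path, so at 3 days the path becomes 23 days.
That remains the longest chain; total 23 days.
Change in finish: 23 − 29 = -6 days.

-6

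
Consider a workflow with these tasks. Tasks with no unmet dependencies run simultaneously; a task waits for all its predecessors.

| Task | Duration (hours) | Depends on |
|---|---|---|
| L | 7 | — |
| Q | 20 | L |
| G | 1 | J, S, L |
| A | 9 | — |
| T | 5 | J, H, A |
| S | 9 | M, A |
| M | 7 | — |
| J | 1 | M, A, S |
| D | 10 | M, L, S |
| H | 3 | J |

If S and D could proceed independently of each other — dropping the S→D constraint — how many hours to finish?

27

Before: longest chain A→S→D = 9+9+10 = 28, finish 28.
Without S→D, D's earliest start moves from 18 to 7.
After: A→S→J→H→T = 9+9+1+3+5 = 27 → 27 hours.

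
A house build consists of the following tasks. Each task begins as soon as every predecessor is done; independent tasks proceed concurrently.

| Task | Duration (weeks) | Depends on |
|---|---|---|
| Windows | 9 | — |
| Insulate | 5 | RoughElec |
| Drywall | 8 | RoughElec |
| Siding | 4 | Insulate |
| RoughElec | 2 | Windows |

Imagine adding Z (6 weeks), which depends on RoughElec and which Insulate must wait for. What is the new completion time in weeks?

Originally the schedule takes 20 weeks.
With Z inserted, Insulate now waits for max(RoughElec, Z).
New critical path: Windows→RoughElec→Z→Insulate→Siding = 9+2+6+5+4 = 26 ⇒ 26 weeks.

26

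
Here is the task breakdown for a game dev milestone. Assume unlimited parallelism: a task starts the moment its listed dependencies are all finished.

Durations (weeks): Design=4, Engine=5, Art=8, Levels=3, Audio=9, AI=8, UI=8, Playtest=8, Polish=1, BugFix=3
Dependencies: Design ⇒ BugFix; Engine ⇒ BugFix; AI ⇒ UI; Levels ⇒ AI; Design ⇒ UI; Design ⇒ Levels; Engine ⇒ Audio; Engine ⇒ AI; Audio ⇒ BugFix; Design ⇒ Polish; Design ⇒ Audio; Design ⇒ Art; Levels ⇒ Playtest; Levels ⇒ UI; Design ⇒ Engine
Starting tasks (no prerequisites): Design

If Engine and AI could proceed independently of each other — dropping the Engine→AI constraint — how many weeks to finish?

23

Original critical path: Design→Engine→AI→UI = 4+5+8+8 = 25 ⇒ 25 weeks.
Without Engine→AI, AI's earliest start moves from 9 to 7.
New critical path: Design→Levels→AI→UI = 4+3+8+8 = 23 ⇒ 23 weeks.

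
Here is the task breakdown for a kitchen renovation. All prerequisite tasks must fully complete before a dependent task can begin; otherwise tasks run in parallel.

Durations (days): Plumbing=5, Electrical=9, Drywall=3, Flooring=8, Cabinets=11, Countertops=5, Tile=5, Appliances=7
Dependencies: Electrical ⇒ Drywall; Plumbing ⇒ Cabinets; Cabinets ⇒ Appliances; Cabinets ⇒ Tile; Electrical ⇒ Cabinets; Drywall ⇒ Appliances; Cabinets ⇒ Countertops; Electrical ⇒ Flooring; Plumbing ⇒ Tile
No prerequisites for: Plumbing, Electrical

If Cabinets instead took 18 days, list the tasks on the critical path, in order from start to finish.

Electrical, Cabinets, Appliances

Critical path before the change: Electrical→Cabinets→Appliances = 9+11+7 = 27 giving 27 days.
Cabinets lies on that path, so at 18 days the path becomes 34 days.
That remains the longest chain; total 34 days.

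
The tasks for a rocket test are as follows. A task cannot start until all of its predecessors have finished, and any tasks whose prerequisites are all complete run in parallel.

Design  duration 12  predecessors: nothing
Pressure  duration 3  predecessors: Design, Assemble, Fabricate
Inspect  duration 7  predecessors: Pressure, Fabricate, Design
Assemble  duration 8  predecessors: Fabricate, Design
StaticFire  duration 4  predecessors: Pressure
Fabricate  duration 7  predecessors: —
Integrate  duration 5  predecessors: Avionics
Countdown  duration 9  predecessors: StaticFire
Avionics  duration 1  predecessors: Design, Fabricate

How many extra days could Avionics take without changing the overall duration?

Critical path: Design→Assemble→Pressure→StaticFire→Countdown = 12+8+3+4+9 = 36, so the finish is 36 days.
The longest chain containing Avionics totals 18 days.
Float = 36 − 18 = 18.

18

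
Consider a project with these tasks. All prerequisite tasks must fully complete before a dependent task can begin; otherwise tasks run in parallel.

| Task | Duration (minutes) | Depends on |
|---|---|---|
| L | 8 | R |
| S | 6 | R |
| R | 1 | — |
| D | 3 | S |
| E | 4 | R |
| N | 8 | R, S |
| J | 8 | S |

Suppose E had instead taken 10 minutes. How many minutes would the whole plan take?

15

Critical path before the change: R→S→J = 1+6+8 = 15 giving 15 minutes.
E has 10 minutes of float (longest path through it is 5).
No other chain overtakes it, so the finish is 15 minutes.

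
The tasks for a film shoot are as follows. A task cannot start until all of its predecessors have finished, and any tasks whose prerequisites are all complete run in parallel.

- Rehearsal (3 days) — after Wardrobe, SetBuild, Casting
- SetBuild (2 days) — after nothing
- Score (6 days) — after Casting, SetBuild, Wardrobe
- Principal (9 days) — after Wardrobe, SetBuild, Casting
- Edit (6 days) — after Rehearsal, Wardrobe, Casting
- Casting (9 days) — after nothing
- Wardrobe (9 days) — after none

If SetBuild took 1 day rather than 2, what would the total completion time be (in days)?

18

Actual critical path: Casting→Rehearsal→Edit = 9+3+6 = 18 ⇒ 18 days.
The longest path through SetBuild is only 11 days, so SetBuild has float 7.
No other chain overtakes it, so the finish is 18 days.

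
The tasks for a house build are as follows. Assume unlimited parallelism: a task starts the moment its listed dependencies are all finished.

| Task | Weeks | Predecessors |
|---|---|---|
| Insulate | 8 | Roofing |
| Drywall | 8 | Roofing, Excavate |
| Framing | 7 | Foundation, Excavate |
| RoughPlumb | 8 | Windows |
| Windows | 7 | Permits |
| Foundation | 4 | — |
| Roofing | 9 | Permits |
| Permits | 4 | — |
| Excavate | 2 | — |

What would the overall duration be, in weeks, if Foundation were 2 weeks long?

The binding path is Permits→Roofing→Insulate = 4+9+8 = 21; finish at 21 weeks.
Foundation is off the critical path — its longest chain is 11 weeks, giving 10 of slack.
That remains the longest chain; total 21 weeks.

21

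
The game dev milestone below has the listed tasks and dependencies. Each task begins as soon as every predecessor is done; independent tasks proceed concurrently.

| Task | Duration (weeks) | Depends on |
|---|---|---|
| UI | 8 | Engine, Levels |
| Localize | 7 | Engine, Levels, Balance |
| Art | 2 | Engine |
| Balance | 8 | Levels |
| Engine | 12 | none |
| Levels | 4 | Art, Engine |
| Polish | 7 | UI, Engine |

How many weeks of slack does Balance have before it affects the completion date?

Engine→Art→Levels→UI→Polish = 12+2+4+8+7 = 33 sets the makespan at 33 weeks.
The longest chain containing Balance totals 33 weeks.
Float = 33 − 33 = 0.

0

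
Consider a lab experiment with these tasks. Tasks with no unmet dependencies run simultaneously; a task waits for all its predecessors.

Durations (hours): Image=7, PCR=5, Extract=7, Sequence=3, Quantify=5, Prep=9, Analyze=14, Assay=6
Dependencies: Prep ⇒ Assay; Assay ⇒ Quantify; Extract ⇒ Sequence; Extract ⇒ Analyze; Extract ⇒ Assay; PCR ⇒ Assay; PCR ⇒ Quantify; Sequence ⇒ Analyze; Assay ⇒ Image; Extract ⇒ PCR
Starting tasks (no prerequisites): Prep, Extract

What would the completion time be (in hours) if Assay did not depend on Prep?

Before: longest chain Extract→PCR→Assay→Image = 7+5+6+7 = 25, finish 25.
Dropping Prep→Assay doesn't change Assay's earliest start (12); another predecessor still binds.
New critical path: Extract→PCR→Assay→Image = 7+5+6+7 = 25 ⇒ 25 hours.

25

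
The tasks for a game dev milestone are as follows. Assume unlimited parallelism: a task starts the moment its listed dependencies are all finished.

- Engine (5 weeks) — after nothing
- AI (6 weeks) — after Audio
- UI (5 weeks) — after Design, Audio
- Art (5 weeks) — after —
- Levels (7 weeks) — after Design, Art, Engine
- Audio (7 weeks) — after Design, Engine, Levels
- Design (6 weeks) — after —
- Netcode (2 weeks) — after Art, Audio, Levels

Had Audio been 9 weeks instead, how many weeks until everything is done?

As given, the longest chain is Design→Levels→Audio→AI = 6+7+7+6 = 26, so the finish is 26 weeks.
Audio is on the critical path; changing it to 9 makes that path 28 weeks.
The critical path is still Design→Levels→Audio→AI; finish is now 28 weeks.

28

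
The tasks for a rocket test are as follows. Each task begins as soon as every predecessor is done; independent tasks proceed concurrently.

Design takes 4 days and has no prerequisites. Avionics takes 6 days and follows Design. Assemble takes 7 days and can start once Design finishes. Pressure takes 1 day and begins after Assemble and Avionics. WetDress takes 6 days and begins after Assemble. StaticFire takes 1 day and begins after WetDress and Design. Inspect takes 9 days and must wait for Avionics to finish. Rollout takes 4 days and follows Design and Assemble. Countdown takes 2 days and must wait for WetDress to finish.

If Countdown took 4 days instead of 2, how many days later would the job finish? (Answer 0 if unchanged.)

2

Baseline: Design→Assemble→WetDress→Countdown = 4+7+6+2 = 19 → 19 days.
Countdown lies on that path, so at 4 days the path becomes 21 days.
No other chain overtakes it, so the finish is 21 days.
Change in finish: 21 − 19 = +2 days.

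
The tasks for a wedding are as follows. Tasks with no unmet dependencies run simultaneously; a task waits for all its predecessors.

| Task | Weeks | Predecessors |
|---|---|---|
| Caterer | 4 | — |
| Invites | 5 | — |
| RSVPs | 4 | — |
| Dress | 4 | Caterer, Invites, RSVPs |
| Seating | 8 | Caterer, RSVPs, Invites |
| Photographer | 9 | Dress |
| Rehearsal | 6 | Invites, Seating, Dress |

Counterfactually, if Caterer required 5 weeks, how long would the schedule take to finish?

As given, the longest chain is Invites→Seating→Rehearsal = 5+8+6 = 19, so the finish is 19 weeks.
Caterer is off the critical path — its longest chain is 18 weeks, giving 1 of slack.
New critical path: Caterer→Seating→Rehearsal = 5+8+6 = 19 ⇒ 19 weeks.

19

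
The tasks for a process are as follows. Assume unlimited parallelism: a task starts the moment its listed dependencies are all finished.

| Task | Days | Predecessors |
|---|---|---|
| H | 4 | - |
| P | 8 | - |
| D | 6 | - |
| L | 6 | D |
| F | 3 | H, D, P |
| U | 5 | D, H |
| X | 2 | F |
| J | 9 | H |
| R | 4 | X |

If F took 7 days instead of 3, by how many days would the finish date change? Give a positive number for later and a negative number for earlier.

4

The binding path is P→F→X→R = 8+3+2+4 = 17; finish at 17 days.
Since F is critical, the +4 change carries straight to that chain (now 21 days).
That remains the longest chain; total 21 days.
Change in finish: 21 − 17 = +4 days.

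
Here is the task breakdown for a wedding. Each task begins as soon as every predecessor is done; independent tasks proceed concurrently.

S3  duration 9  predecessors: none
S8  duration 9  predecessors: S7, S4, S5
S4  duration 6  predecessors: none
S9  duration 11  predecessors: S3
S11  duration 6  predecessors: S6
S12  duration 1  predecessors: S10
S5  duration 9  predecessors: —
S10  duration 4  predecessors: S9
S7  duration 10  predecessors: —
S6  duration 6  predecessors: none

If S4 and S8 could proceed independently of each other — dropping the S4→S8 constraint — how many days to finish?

25

Before: longest chain S3→S9→S10→S12 = 9+11+4+1 = 25, finish 25.
Dropping S4→S8 doesn't change S8's earliest start (10); another predecessor still binds.
The longest chain is now S3→S9→S10→S12 = 9+11+4+1 = 25, so the project takes 25 days.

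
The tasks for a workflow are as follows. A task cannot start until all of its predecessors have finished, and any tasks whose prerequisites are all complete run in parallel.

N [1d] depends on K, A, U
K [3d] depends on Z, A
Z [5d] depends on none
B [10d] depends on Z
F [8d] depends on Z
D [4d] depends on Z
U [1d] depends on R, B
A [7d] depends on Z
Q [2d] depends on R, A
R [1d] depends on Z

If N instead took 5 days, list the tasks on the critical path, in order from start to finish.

Z, B, U, N

As given, the longest chain is Z→B→U→N = 5+10+1+1 = 17, so the finish is 17 days.
N lies on that path, so at 5 days the path becomes 21 days.
That remains the longest chain; total 21 days.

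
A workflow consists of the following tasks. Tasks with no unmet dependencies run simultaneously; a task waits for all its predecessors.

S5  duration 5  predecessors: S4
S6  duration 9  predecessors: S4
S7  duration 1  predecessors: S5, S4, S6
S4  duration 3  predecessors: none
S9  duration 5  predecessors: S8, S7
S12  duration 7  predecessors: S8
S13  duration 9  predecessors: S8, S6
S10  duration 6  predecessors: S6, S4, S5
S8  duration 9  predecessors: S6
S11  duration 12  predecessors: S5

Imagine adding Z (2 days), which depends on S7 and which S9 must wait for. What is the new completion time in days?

30

Originally the job takes 30 days.
With Z inserted, S9 now waits for max(S8, S7, Z).
New critical path: S4→S6→S8→S13 = 3+9+9+9 = 30 ⇒ 30 days.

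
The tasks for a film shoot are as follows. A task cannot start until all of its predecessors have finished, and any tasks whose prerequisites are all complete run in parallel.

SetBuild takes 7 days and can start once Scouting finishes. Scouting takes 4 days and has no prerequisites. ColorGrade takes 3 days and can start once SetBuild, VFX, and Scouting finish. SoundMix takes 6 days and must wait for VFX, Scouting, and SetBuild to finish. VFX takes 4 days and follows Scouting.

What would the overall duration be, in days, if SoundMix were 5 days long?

Baseline: Scouting→SetBuild→SoundMix = 4+7+6 = 17 → 17 days.
SoundMix is on the critical path; changing it to 5 makes that path 16 days.
The critical path is still Scouting→SetBuild→SoundMix; finish is now 16 days.

16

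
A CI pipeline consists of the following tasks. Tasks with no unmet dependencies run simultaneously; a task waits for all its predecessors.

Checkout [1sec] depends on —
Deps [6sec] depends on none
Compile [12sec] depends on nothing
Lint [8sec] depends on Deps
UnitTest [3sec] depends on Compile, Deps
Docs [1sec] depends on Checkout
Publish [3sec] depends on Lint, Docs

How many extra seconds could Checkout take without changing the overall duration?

Deps→Lint→Publish = 6+8+3 = 17 sets the makespan at 17 seconds.
Longest path through Checkout: 5 seconds (earliest finish 1, latest finish 13).
Slack of Checkout = 12 − 0 = 12 seconds.

12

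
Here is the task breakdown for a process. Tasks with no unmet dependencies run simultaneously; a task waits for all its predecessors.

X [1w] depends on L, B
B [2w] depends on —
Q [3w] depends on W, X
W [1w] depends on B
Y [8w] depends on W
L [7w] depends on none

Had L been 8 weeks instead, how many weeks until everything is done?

Critical path before the change: L→X→Q = 7+1+3 = 11 giving 11 weeks.
L lies on that path, so at 8 weeks the path becomes 12 weeks.
That remains the longest chain; total 12 weeks.

12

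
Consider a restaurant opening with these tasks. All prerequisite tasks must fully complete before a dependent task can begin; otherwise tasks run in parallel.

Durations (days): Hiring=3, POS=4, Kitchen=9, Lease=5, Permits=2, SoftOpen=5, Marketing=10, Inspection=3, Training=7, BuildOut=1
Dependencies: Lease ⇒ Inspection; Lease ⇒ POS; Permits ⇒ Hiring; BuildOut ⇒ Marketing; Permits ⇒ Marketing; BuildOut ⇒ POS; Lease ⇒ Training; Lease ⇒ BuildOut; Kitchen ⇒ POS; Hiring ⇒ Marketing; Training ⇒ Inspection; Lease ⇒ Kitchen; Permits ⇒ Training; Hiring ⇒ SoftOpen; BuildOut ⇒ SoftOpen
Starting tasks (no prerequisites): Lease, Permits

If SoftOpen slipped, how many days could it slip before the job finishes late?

Critical path: Lease→Kitchen→POS = 5+9+4 = 18, so the finish is 18 days.
SoftOpen finishes as early as 11 and must finish by 18.
So SoftOpen can slip 18 − 11 = 7 days.

7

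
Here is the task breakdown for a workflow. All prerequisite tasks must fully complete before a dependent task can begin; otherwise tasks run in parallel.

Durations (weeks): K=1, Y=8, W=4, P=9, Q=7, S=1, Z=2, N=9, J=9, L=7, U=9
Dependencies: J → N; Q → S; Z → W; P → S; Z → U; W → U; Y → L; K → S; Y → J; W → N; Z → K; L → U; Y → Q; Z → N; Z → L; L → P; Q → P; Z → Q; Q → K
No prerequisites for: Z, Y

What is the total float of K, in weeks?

The longest chain is Y→J→N = 8+9+9 = 26; overall finish 26 weeks.
The longest chain containing K totals 17 weeks.
Slack of K = 24 − 15 = 9 weeks.

9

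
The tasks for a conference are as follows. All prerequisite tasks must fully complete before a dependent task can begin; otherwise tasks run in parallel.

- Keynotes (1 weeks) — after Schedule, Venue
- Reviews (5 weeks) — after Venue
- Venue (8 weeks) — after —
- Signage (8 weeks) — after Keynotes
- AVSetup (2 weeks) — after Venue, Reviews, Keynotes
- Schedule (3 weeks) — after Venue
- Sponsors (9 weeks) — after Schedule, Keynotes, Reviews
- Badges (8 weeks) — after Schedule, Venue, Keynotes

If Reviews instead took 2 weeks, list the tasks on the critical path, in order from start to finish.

Venue, Schedule, Keynotes, Sponsors

Actual critical path: Venue→Reviews→Sponsors = 8+5+9 = 22 ⇒ 22 weeks.
Reviews lies on that path, so at 2 weeks the path becomes 19 weeks.
The binding chain switches to Venue→Schedule→Keynotes→Sponsors = 8+3+1+9 = 21; finish 21 weeks.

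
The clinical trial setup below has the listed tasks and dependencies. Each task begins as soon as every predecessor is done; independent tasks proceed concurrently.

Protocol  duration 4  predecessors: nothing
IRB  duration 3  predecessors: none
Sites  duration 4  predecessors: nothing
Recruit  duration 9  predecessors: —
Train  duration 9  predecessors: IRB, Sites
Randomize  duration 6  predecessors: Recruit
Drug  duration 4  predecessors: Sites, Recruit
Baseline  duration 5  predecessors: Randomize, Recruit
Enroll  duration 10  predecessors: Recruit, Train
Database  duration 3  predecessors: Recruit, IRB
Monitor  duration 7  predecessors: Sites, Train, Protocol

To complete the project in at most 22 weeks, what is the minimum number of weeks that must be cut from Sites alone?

1

Current finish: 23 weeks; target: 22.
Sites is on every critical path, so each week cut from Sites cuts the finish by one (this holds down to a finish of 22).
Need 23 − 22 = 1 week off Sites → Sites becomes 3 weeks, finish becomes 22.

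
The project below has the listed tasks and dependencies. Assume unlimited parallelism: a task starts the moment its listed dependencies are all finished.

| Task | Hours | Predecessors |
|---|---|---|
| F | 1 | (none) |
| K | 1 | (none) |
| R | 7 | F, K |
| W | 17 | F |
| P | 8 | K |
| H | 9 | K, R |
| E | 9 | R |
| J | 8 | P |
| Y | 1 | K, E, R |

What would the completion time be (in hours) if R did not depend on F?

18

Original critical path: F→R→E→Y = 1+7+9+1 = 18 ⇒ 18 hours.
Dropping F→R doesn't change R's earliest start (1); another predecessor still binds.
The longest chain is now F→W = 1+17 = 18, so the project takes 18 hours.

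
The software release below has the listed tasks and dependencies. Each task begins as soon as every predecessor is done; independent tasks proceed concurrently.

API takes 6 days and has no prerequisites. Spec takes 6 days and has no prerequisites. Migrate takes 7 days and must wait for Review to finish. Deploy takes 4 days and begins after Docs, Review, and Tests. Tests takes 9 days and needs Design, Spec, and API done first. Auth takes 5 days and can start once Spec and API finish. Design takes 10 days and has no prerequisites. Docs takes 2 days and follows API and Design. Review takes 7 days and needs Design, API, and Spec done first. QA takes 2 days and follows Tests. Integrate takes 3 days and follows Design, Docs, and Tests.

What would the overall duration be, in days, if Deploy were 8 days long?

27

Actual critical path: Design→Review→Migrate = 10+7+7 = 24 ⇒ 24 days.
Deploy has 1 day of float (longest path through it is 23).
The binding chain switches to Design→Tests→Deploy = 10+9+8 = 27; finish 27 days.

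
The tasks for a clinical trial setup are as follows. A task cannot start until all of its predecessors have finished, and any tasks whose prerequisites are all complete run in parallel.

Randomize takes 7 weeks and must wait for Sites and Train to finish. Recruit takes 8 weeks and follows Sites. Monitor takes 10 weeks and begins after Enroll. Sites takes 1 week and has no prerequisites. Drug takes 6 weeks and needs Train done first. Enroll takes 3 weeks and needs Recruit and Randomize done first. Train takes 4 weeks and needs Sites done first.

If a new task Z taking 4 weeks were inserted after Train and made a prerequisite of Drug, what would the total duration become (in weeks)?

25

Originally the clinical trial setup takes 25 weeks.
With Z inserted, Drug now waits for max(Train, Z).
New critical path: Sites→Train→Randomize→Enroll→Monitor = 1+4+7+3+10 = 25 ⇒ 25 weeks.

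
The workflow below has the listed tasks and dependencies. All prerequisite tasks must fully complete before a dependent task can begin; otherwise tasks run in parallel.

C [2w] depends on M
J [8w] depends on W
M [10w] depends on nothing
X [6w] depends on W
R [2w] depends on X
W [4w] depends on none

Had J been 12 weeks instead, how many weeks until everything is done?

16

As given, the longest chain is W→J = 4+8 = 12, so the finish is 12 weeks.
J lies on that path, so at 12 weeks the path becomes 16 weeks.
The critical path is still W→J; finish is now 16 weeks.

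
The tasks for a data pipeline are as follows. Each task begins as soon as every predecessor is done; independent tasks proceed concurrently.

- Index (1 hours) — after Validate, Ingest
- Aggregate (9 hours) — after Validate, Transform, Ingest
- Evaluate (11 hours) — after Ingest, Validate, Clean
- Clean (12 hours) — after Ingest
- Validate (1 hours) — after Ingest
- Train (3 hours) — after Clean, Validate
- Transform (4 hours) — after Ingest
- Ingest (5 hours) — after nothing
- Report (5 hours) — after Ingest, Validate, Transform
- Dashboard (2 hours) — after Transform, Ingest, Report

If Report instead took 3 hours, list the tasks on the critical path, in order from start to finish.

Ingest, Clean, Evaluate

Baseline: Ingest→Clean→Evaluate = 5+12+11 = 28 → 28 hours.
Report is off the critical path — its longest chain is 16 hours, giving 12 of slack.
That remains the longest chain; total 28 hours.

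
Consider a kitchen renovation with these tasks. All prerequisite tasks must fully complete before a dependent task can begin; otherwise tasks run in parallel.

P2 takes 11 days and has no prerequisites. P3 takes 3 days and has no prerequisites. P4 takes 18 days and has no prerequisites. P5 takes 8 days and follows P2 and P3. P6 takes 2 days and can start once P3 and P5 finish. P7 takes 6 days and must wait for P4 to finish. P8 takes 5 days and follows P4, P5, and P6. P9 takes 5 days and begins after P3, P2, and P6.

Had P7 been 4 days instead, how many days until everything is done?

26

Critical path before the change: P2→P5→P6→P8 = 11+8+2+5 = 26 giving 26 days.
P7 is off the critical path — its longest chain is 24 days, giving 2 of slack.
The critical path is still P2→P5→P6→P8; finish is now 26 days.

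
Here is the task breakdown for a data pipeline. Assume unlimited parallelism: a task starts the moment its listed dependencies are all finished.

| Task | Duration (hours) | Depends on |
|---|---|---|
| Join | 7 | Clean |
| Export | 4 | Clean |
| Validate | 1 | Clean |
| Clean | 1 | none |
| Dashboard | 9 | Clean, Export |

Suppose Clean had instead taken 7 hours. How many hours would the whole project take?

20

Critical path before the change: Clean→Export→Dashboard = 1+4+9 = 14 giving 14 hours.
Clean is on the critical path; changing it to 7 makes that path 20 hours.
The critical path is still Clean→Export→Dashboard; finish is now 20 hours.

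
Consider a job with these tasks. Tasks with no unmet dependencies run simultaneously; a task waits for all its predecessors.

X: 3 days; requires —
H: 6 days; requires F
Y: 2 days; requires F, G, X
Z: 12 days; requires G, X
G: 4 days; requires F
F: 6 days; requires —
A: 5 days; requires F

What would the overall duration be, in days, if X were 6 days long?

The binding path is F→G→Z = 6+4+12 = 22; finish at 22 days.
The longest path through X is only 15 days, so X has float 7.
That remains the longest chain; total 22 days.

22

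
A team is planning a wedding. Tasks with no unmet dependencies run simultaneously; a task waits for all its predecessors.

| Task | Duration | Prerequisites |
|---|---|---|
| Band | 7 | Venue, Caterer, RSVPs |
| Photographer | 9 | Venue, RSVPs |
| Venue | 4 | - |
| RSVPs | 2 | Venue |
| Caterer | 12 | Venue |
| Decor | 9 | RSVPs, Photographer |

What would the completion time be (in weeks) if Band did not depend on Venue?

With the dependency in place, Venue→RSVPs→Photographer→Decor = 4+2+9+9 = 24 sets the finish at 24 weeks.
Dropping Venue→Band doesn't change Band's earliest start (16); another predecessor still binds.
After: Venue→RSVPs→Photographer→Decor = 4+2+9+9 = 24 → 24 weeks.

24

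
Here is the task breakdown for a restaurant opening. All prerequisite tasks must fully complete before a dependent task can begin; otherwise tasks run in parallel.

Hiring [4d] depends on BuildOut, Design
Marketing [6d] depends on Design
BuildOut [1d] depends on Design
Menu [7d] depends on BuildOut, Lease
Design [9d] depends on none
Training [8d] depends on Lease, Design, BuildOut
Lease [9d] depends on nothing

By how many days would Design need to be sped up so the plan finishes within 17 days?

1

Current finish: 18 days; target: 17.
Design is on every critical path, so each day cut from Design cuts the finish by one (this holds down to a finish of 17).
Need 18 − 17 = 1 day off Design → Design becomes 8 days, finish becomes 17.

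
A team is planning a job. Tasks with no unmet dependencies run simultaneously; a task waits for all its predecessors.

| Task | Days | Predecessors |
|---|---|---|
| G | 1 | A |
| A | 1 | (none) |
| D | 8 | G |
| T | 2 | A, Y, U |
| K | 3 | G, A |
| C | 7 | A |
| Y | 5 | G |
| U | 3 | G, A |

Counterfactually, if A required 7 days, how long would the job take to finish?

As given, the longest chain is A→G→D = 1+1+8 = 10, so the finish is 10 days.
A lies on that path, so at 7 days the path becomes 16 days.
No other chain overtakes it, so the finish is 16 days.

16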